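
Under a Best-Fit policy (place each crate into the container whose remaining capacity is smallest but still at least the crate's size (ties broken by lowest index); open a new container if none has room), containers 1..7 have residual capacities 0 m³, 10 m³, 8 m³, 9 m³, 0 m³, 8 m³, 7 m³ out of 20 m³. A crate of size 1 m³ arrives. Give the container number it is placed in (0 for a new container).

7

Containers with room: container 2 (10 m³), container 3 (8 m³), container 4 (9 m³), container 6 (8 m³), container 7 (7 m³).
Tightest fit is container 7 with 7 m³ free.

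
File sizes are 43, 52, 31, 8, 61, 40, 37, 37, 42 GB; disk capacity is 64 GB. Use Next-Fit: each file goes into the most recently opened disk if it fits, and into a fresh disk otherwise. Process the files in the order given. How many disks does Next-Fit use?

disk 1: place 43 GB, 21 GB left
disk 2: place 52 GB, 12 GB left
disk 3: place 31 GB, 33 GB left
disk 3: place 8 GB, 25 GB left
disk 4: place 61 GB, 3 GB left
disk 5: place 40 GB, 24 GB left
disk 6: place 37 GB, 27 GB left
disk 7: place 37 GB, 27 GB left
disk 8: place 42 GB, 22 GB left

8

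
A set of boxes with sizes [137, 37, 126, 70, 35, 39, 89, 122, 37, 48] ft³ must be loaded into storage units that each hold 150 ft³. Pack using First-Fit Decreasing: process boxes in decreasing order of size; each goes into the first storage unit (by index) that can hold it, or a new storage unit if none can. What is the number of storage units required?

6

Sorted descending: 137, 126, 122, 89, 70, 48, 39, 37, 37, 35.
Put 137 ft³ in storage unit 1; 13 ft³ remain.
Put 126 ft³ in storage unit 2; 24 ft³ remain.
Put 122 ft³ in storage unit 3; 28 ft³ remain.
Put 89 ft³ in storage unit 4; 61 ft³ remain.
Put 70 ft³ in storage unit 5; 80 ft³ remain.
Put 48 ft³ in storage unit 4; 13 ft³ remain.
Put 39 ft³ in storage unit 5; 41 ft³ remain.
Put 37 ft³ in storage unit 5; 4 ft³ remain.
Put 37 ft³ in storage unit 6; 113 ft³ remain.
Put 35 ft³ in storage unit 6; 78 ft³ remain.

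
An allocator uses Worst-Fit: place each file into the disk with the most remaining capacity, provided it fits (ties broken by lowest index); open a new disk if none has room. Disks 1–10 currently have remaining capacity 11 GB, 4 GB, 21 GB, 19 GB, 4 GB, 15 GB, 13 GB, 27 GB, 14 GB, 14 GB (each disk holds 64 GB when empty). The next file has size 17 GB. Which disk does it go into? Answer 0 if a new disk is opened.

8

Disks with room: disk 3 (21 GB), disk 4 (19 GB), disk 8 (27 GB).
Most room is disk 8 with 27 GB free.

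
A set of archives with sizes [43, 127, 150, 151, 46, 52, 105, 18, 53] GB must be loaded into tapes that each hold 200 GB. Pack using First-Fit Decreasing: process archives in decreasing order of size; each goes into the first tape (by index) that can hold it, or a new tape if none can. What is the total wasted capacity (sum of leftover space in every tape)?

Sorted descending: 151, 150, 127, 105, 53, 52, 46, 43, 18.
Put 151 GB in tape 1; 49 GB remain.
Put 150 GB in tape 2; 50 GB remain.
Put 127 GB in tape 3; 73 GB remain.
Put 105 GB in tape 4; 95 GB remain.
Put 53 GB in tape 3; 20 GB remain.
Put 52 GB in tape 4; 43 GB remain.
Put 46 GB in tape 1; 3 GB remain.
Put 43 GB in tape 2; 7 GB remain.
Put 18 GB in tape 3; 2 GB remain.
4 tapes × 200 GB = 800 GB; used 745 GB; unused 55 GB.

55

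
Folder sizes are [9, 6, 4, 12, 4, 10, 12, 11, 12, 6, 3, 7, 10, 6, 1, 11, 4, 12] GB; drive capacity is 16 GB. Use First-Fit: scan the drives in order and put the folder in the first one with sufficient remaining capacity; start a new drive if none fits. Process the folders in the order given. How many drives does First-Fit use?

Put 9 GB in drive 1; 7 GB remain.
Put 6 GB in drive 1; 1 GB remain.
Put 4 GB in drive 2; 12 GB remain.
Put 12 GB in drive 2; 0 GB remain.
Put 4 GB in drive 3; 12 GB remain.
Put 10 GB in drive 3; 2 GB remain.
Put 12 GB in drive 4; 4 GB remain.
Put 11 GB in drive 5; 5 GB remain.
Put 12 GB in drive 6; 4 GB remain.
Put 6 GB in drive 7; 10 GB remain.
Put 3 GB in drive 4; 1 GB remain.
Put 7 GB in drive 7; 3 GB remain.
Put 10 GB in drive 8; 6 GB remain.
Put 6 GB in drive 8; 0 GB remain.
Put 1 GB in drive 1; 0 GB remain.
Put 11 GB in drive 9; 5 GB remain.
Put 4 GB in drive 5; 1 GB remain.
Put 12 GB in drive 10; 4 GB remain.
Final drives: [9,6,1] [4,12] [4,10] [12,3] [11,4] [12] [6,7] [10,6] [11] [12].

10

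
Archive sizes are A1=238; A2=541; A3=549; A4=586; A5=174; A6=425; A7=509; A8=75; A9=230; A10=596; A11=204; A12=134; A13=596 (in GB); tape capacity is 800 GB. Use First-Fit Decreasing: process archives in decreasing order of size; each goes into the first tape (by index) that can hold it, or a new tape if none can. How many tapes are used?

7

Sorted descending: 596, 596, 586, 549, 541, 509, 425, 238, 230, 204, 174, 134, 75.
tape 1: place 596 GB, 204 GB left
tape 2: place 596 GB, 204 GB left
tape 3: place 586 GB, 214 GB left
tape 4: place 549 GB, 251 GB left
tape 5: place 541 GB, 259 GB left
tape 6: place 509 GB, 291 GB left
tape 7: place 425 GB, 375 GB left
tape 4: place 238 GB, 13 GB left
tape 5: place 230 GB, 29 GB left
tape 1: place 204 GB, 0 GB left
tape 2: place 174 GB, 30 GB left
tape 3: place 134 GB, 80 GB left
tape 3: place 75 GB, 5 GB left
Final tapes: [596,204] [596,174] [586,134,75] [549,238] [541,230] [509] [425].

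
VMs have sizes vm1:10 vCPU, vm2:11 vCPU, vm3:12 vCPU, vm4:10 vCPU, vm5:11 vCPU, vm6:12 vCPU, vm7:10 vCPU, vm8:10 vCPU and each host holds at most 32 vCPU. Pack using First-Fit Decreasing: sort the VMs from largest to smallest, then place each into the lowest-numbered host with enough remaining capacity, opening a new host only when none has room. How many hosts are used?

Sorted descending: 12, 12, 11, 11, 10, 10, 10, 10.
12 vCPU → host 1 (remaining 20 vCPU)
12 vCPU → host 1 (remaining 8 vCPU)
11 vCPU → host 2 (remaining 21 vCPU)
11 vCPU → host 2 (remaining 10 vCPU)
10 vCPU → host 2 (remaining 0 vCPU)
10 vCPU → host 3 (remaining 22 vCPU)
10 vCPU → host 3 (remaining 12 vCPU)
10 vCPU → host 3 (remaining 2 vCPU)
Final hosts: [12,12] [11,11,10] [10,10,10].

3 hosts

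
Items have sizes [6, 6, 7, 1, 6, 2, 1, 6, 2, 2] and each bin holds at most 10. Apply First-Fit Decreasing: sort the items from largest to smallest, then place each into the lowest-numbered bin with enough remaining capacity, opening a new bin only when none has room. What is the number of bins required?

5

Sorted descending: 7, 6, 6, 6, 6, 2, 2, 2, 1, 1.
7 → bin 1 (remaining 3)
6 → bin 2 (remaining 4)
6 → bin 3 (remaining 4)
6 → bin 4 (remaining 4)
6 → bin 5 (remaining 4)
2 → bin 1 (remaining 1)
2 → bin 2 (remaining 2)
2 → bin 2 (remaining 0)
1 → bin 1 (remaining 0)
1 → bin 3 (remaining 3)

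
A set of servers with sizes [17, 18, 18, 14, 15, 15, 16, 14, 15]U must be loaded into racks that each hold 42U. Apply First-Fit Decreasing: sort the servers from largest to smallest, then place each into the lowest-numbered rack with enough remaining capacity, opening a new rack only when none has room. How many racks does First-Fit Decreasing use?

5

Sorted descending: 18, 18, 17, 16, 15, 15, 15, 14, 14.
Put 18U in rack 1; 24U remain.
Put 18U in rack 1; 6U remain.
Put 17U in rack 2; 25U remain.
Put 16U in rack 2; 9U remain.
Put 15U in rack 3; 27U remain.
Put 15U in rack 3; 12U remain.
Put 15U in rack 4; 27U remain.
Put 14U in rack 4; 13U remain.
Put 14U in rack 5; 28U remain.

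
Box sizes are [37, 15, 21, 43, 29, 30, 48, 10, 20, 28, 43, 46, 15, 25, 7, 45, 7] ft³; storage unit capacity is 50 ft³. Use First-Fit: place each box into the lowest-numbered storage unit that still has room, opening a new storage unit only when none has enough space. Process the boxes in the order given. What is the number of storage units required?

37 ft³ → storage unit 1 (remaining 13 ft³)
15 ft³ → storage unit 2 (remaining 35 ft³)
21 ft³ → storage unit 2 (remaining 14 ft³)
43 ft³ → storage unit 3 (remaining 7 ft³)
29 ft³ → storage unit 4 (remaining 21 ft³)
30 ft³ → storage unit 5 (remaining 20 ft³)
48 ft³ → storage unit 6 (remaining 2 ft³)
10 ft³ → storage unit 1 (remaining 3 ft³)
20 ft³ → storage unit 4 (remaining 1 ft³)
28 ft³ → storage unit 7 (remaining 22 ft³)
43 ft³ → storage unit 8 (remaining 7 ft³)
46 ft³ → storage unit 9 (remaining 4 ft³)
15 ft³ → storage unit 5 (remaining 5 ft³)
25 ft³ → storage unit 10 (remaining 25 ft³)
7 ft³ → storage unit 2 (remaining 7 ft³)
45 ft³ → storage unit 11 (remaining 5 ft³)
7 ft³ → storage unit 2 (remaining 0 ft³)

11 storage units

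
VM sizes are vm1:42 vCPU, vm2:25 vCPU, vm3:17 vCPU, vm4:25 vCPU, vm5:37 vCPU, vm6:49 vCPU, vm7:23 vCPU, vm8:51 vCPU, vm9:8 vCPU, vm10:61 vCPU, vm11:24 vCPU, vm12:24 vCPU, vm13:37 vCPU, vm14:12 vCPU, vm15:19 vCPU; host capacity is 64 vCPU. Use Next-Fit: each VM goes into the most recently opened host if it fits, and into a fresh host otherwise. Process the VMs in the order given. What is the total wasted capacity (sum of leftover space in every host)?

Put vm1 (42 vCPU) in host 1; 22 vCPU remain.
Put vm2 (25 vCPU) in host 2; 39 vCPU remain.
Put vm3 (17 vCPU) in host 2; 22 vCPU remain.
Put vm4 (25 vCPU) in host 3; 39 vCPU remain.
Put vm5 (37 vCPU) in host 3; 2 vCPU remain.
Put vm6 (49 vCPU) in host 4; 15 vCPU remain.
Put vm7 (23 vCPU) in host 5; 41 vCPU remain.
Put vm8 (51 vCPU) in host 6; 13 vCPU remain.
Put vm9 (8 vCPU) in host 6; 5 vCPU remain.
Put vm10 (61 vCPU) in host 7; 3 vCPU remain.
Put vm11 (24 vCPU) in host 8; 40 vCPU remain.
Put vm12 (24 vCPU) in host 8; 16 vCPU remain.
Put vm13 (37 vCPU) in host 9; 27 vCPU remain.
Put vm14 (12 vCPU) in host 9; 15 vCPU remain.
Put vm15 (19 vCPU) in host 10; 45 vCPU remain.
10 hosts × 64 vCPU = 640 vCPU; used 454 vCPU; unused 186 vCPU.

186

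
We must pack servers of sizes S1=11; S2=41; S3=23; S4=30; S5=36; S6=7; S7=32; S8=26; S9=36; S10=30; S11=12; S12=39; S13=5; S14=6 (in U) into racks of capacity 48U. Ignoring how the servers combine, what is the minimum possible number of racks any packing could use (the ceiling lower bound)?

Total size = 11 + 41 + 23 + 30 + 36 + 7 + 32 + 26 + 36 + 30 + 12 + 39 + 5 + 6 = 334U.
⌈334 / 48⌉ = 7.

7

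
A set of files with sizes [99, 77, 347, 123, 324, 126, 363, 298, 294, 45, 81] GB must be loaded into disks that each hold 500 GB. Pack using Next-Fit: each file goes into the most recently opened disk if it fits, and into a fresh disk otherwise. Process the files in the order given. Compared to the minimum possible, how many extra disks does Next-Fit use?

Next-Fit: [99,77] [347,123] [324,126] [363] [298] [294,45,81] → 6 disks.
Total size 2177 GB; any packing needs at least ⌈2177/500⌉ = 5 disks.
An optimal packing achieves that bound: [363,126] [347,123] [324,99,77] [298,81,45] [294] → 5 disks.
Excess: 6 − 5 = 1.

1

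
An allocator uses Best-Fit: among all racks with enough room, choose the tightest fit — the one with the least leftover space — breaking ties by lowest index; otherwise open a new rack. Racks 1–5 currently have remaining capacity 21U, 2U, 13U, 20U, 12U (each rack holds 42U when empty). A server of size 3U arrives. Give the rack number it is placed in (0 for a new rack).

5

Racks with room: rack 1 (21U), rack 3 (13U), rack 4 (20U), rack 5 (12U).
Tightest fit is rack 5 with 12U free.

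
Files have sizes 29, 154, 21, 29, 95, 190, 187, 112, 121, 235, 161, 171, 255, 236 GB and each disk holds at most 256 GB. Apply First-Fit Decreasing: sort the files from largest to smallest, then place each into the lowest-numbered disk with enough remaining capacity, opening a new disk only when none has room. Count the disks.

9

Sorted descending: 255, 236, 235, 190, 187, 171, 161, 154, 121, 112, 95, 29, 29, 21.
Put 255 GB in disk 1; 1 GB remain.
Put 236 GB in disk 2; 20 GB remain.
Put 235 GB in disk 3; 21 GB remain.
Put 190 GB in disk 4; 66 GB remain.
Put 187 GB in disk 5; 69 GB remain.
Put 171 GB in disk 6; 85 GB remain.
Put 161 GB in disk 7; 95 GB remain.
Put 154 GB in disk 8; 102 GB remain.
Put 121 GB in disk 9; 135 GB remain.
Put 112 GB in disk 9; 23 GB remain.
Put 95 GB in disk 7; 0 GB remain.
Put 29 GB in disk 4; 37 GB remain.
Put 29 GB in disk 4; 8 GB remain.
Put 21 GB in disk 3; 0 GB remain.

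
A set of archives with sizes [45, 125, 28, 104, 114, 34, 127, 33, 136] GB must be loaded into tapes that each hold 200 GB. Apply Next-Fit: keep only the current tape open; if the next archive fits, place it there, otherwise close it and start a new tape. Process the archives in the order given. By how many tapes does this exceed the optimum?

Next-Fit: [45,125,28] [104] [114,34] [127,33] [136] → 5 tapes.
5 archives exceed 100 GB (half the capacity), and no two of those can share a tape, so at least 5 tapes are needed.
So 5 is already optimal.

0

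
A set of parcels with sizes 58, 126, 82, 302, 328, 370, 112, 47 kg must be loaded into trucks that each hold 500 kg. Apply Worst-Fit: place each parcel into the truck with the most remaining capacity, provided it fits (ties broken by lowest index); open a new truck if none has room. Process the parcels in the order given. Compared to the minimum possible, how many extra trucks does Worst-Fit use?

Worst-Fit: [58,126,82,112] [302,47] [328] [370] → 4 trucks.
Total size 1425 kg; any packing needs at least ⌈1425/500⌉ = 3 trucks.
An optimal packing achieves that bound: [370,126] [328,112,58] [302,82,47] → 3 trucks.
Excess: 4 − 3 = 1.

1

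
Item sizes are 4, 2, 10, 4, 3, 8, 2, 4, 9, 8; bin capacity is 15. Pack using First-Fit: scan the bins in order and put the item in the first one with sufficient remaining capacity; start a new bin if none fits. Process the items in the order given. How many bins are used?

5

Put 4 in bin 1; 11 remain.
Put 2 in bin 1; 9 remain.
Put 10 in bin 2; 5 remain.
Put 4 in bin 1; 5 remain.
Put 3 in bin 1; 2 remain.
Put 8 in bin 3; 7 remain.
Put 2 in bin 1; 0 remain.
Put 4 in bin 2; 1 remain.
Put 9 in bin 4; 6 remain.
Put 8 in bin 5; 7 remain.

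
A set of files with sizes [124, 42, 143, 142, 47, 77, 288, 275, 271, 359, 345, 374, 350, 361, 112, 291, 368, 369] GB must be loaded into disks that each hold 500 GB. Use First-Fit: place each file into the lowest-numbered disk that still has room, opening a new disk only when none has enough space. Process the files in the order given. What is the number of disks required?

12

Put 124 GB in disk 1; 376 GB remain.
Put 42 GB in disk 1; 334 GB remain.
Put 143 GB in disk 1; 191 GB remain.
Put 142 GB in disk 1; 49 GB remain.
Put 47 GB in disk 1; 2 GB remain.
Put 77 GB in disk 2; 423 GB remain.
Put 288 GB in disk 2; 135 GB remain.
Put 275 GB in disk 3; 225 GB remain.
Put 271 GB in disk 4; 229 GB remain.
Put 359 GB in disk 5; 141 GB remain.
Put 345 GB in disk 6; 155 GB remain.
Put 374 GB in disk 7; 126 GB remain.
Put 350 GB in disk 8; 150 GB remain.
Put 361 GB in disk 9; 139 GB remain.
Put 112 GB in disk 2; 23 GB remain.
Put 291 GB in disk 10; 209 GB remain.
Put 368 GB in disk 11; 132 GB remain.
Put 369 GB in disk 12; 131 GB remain.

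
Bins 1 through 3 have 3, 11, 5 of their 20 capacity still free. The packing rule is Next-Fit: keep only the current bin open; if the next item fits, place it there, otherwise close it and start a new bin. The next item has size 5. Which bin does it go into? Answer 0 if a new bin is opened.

3

Next-Fit only looks at bin 3, which has 5 free.
5 fits there.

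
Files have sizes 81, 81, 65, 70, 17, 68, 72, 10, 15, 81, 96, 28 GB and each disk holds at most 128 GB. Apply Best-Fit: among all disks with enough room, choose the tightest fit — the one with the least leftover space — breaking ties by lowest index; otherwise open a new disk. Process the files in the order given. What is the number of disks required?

disk 1: place 81 GB, 47 GB left
disk 2: place 81 GB, 47 GB left
disk 3: place 65 GB, 63 GB left
disk 4: place 70 GB, 58 GB left
disk 1: place 17 GB, 30 GB left
disk 5: place 68 GB, 60 GB left
disk 6: place 72 GB, 56 GB left
disk 1: place 10 GB, 20 GB left
disk 1: place 15 GB, 5 GB left
disk 7: place 81 GB, 47 GB left
disk 8: place 96 GB, 32 GB left
disk 8: place 28 GB, 4 GB left
Final disks: [81,17,10,15] [81] [65] [70] [68] [72] [81] [96,28].

8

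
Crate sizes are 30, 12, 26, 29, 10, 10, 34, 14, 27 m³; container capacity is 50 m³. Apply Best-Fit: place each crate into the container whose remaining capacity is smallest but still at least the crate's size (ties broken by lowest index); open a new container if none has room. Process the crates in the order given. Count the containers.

30 m³ → container 1 (remaining 20 m³)
12 m³ → container 1 (remaining 8 m³)
26 m³ → container 2 (remaining 24 m³)
29 m³ → container 3 (remaining 21 m³)
10 m³ → container 3 (remaining 11 m³)
10 m³ → container 3 (remaining 1 m³)
34 m³ → container 4 (remaining 16 m³)
14 m³ → container 4 (remaining 2 m³)
27 m³ → container 5 (remaining 23 m³)

5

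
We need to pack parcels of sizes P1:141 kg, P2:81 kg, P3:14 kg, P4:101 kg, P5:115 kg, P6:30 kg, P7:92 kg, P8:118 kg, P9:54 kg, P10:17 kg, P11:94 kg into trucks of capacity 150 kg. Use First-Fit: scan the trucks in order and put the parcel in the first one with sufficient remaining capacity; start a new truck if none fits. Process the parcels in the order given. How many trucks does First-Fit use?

truck 1: place P1 (141 kg), 9 kg left
truck 2: place P2 (81 kg), 69 kg left
truck 2: place P3 (14 kg), 55 kg left
truck 3: place P4 (101 kg), 49 kg left
truck 4: place P5 (115 kg), 35 kg left
truck 2: place P6 (30 kg), 25 kg left
truck 5: place P7 (92 kg), 58 kg left
truck 6: place P8 (118 kg), 32 kg left
truck 5: place P9 (54 kg), 4 kg left
truck 2: place P10 (17 kg), 8 kg left
truck 7: place P11 (94 kg), 56 kg left

7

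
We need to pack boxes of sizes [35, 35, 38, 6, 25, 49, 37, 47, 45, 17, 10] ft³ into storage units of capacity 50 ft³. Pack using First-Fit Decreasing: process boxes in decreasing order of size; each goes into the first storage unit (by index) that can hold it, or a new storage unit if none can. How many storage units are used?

8

Sorted descending: 49, 47, 45, 38, 37, 35, 35, 25, 17, 10, 6.
Put 49 ft³ in storage unit 1; 1 ft³ remain.
Put 47 ft³ in storage unit 2; 3 ft³ remain.
Put 45 ft³ in storage unit 3; 5 ft³ remain.
Put 38 ft³ in storage unit 4; 12 ft³ remain.
Put 37 ft³ in storage unit 5; 13 ft³ remain.
Put 35 ft³ in storage unit 6; 15 ft³ remain.
Put 35 ft³ in storage unit 7; 15 ft³ remain.
Put 25 ft³ in storage unit 8; 25 ft³ remain.
Put 17 ft³ in storage unit 8; 8 ft³ remain.
Put 10 ft³ in storage unit 4; 2 ft³ remain.
Put 6 ft³ in storage unit 5; 7 ft³ remain.
Final storage units: [49] [47] [45] [38,10] [37,6] [35] [35] [25,17].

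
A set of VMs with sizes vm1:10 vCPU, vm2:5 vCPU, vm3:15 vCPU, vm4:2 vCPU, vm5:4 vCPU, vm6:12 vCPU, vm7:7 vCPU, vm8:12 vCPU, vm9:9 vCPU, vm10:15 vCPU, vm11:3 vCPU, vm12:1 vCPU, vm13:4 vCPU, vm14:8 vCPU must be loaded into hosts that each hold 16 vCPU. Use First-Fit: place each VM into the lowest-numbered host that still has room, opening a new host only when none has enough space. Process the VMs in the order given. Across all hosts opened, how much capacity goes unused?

21

host 1: place vm1 (10 vCPU), 6 vCPU left
host 1: place vm2 (5 vCPU), 1 vCPU left
host 2: place vm3 (15 vCPU), 1 vCPU left
host 3: place vm4 (2 vCPU), 14 vCPU left
host 3: place vm5 (4 vCPU), 10 vCPU left
host 4: place vm6 (12 vCPU), 4 vCPU left
host 3: place vm7 (7 vCPU), 3 vCPU left
host 5: place vm8 (12 vCPU), 4 vCPU left
host 6: place vm9 (9 vCPU), 7 vCPU left
host 7: place vm10 (15 vCPU), 1 vCPU left
host 3: place vm11 (3 vCPU), 0 vCPU left
host 1: place vm12 (1 vCPU), 0 vCPU left
host 4: place vm13 (4 vCPU), 0 vCPU left
host 8: place vm14 (8 vCPU), 8 vCPU left
8 hosts × 16 vCPU = 128 vCPU; used 107 vCPU; unused 21 vCPU.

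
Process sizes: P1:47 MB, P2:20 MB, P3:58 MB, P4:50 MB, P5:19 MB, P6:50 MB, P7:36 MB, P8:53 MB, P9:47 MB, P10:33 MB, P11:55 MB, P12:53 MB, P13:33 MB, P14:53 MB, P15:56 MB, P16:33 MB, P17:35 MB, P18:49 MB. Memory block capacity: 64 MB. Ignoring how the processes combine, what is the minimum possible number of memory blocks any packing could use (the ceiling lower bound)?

Total size = 47 + 20 + 58 + 50 + 19 + 50 + 36 + 53 + 47 + 33 + 55 + 53 + 33 + 53 + 56 + 33 + 35 + 49 = 780 MB.
⌈780 / 64⌉ = 13.

13 memory blocks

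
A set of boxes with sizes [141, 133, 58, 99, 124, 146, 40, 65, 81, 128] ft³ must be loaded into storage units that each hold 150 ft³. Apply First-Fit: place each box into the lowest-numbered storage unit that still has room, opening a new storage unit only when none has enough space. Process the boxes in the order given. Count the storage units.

8

Put 141 ft³ in storage unit 1; 9 ft³ remain.
Put 133 ft³ in storage unit 2; 17 ft³ remain.
Put 58 ft³ in storage unit 3; 92 ft³ remain.
Put 99 ft³ in storage unit 4; 51 ft³ remain.
Put 124 ft³ in storage unit 5; 26 ft³ remain.
Put 146 ft³ in storage unit 6; 4 ft³ remain.
Put 40 ft³ in storage unit 3; 52 ft³ remain.
Put 65 ft³ in storage unit 7; 85 ft³ remain.
Put 81 ft³ in storage unit 7; 4 ft³ remain.
Put 128 ft³ in storage unit 8; 22 ft³ remain.
Final storage units: [141] [133] [58,40] [99] [124] [146] [65,81] [128].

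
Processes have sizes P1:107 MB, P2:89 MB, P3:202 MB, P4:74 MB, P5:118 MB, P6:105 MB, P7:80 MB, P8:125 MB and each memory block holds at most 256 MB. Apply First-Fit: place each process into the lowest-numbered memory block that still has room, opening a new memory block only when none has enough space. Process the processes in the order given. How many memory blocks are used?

Put P1 (107 MB) in memory block 1; 149 MB remain.
Put P2 (89 MB) in memory block 1; 60 MB remain.
Put P3 (202 MB) in memory block 2; 54 MB remain.
Put P4 (74 MB) in memory block 3; 182 MB remain.
Put P5 (118 MB) in memory block 3; 64 MB remain.
Put P6 (105 MB) in memory block 4; 151 MB remain.
Put P7 (80 MB) in memory block 4; 71 MB remain.
Put P8 (125 MB) in memory block 5; 131 MB remain.

5 memory blocks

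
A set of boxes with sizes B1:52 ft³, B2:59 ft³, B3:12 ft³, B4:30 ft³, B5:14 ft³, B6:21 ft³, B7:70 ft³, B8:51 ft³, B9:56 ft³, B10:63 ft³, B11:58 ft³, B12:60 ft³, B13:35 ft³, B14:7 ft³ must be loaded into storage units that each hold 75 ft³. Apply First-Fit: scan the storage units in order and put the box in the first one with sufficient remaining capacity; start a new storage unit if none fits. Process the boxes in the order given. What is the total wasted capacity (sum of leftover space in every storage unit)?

162

storage unit 1: place B1 (52 ft³), 23 ft³ left
storage unit 2: place B2 (59 ft³), 16 ft³ left
storage unit 1: place B3 (12 ft³), 11 ft³ left
storage unit 3: place B4 (30 ft³), 45 ft³ left
storage unit 2: place B5 (14 ft³), 2 ft³ left
storage unit 3: place B6 (21 ft³), 24 ft³ left
storage unit 4: place B7 (70 ft³), 5 ft³ left
storage unit 5: place B8 (51 ft³), 24 ft³ left
storage unit 6: place B9 (56 ft³), 19 ft³ left
storage unit 7: place B10 (63 ft³), 12 ft³ left
storage unit 8: place B11 (58 ft³), 17 ft³ left
storage unit 9: place B12 (60 ft³), 15 ft³ left
storage unit 10: place B13 (35 ft³), 40 ft³ left
storage unit 1: place B14 (7 ft³), 4 ft³ left
10 storage units × 75 ft³ = 750 ft³; used 588 ft³; unused 162 ft³.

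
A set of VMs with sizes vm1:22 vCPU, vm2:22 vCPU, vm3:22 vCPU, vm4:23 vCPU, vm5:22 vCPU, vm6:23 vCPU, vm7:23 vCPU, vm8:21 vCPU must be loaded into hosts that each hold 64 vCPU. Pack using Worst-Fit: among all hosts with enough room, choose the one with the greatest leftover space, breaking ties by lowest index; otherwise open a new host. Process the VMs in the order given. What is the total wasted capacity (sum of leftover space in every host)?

Put vm1 (22 vCPU) in host 1; 42 vCPU remain.
Put vm2 (22 vCPU) in host 1; 20 vCPU remain.
Put vm3 (22 vCPU) in host 2; 42 vCPU remain.
Put vm4 (23 vCPU) in host 2; 19 vCPU remain.
Put vm5 (22 vCPU) in host 3; 42 vCPU remain.
Put vm6 (23 vCPU) in host 3; 19 vCPU remain.
Put vm7 (23 vCPU) in host 4; 41 vCPU remain.
Put vm8 (21 vCPU) in host 4; 20 vCPU remain.
4 hosts × 64 vCPU = 256 vCPU; used 178 vCPU; unused 78 vCPU.

78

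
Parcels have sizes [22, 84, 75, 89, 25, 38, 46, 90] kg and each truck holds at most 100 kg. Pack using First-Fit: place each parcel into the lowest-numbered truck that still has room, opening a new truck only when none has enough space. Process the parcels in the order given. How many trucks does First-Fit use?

6

Put 22 kg in truck 1; 78 kg remain.
Put 84 kg in truck 2; 16 kg remain.
Put 75 kg in truck 1; 3 kg remain.
Put 89 kg in truck 3; 11 kg remain.
Put 25 kg in truck 4; 75 kg remain.
Put 38 kg in truck 4; 37 kg remain.
Put 46 kg in truck 5; 54 kg remain.
Put 90 kg in truck 6; 10 kg remain.
Final trucks: [22,75] [84] [89] [25,38] [46] [90].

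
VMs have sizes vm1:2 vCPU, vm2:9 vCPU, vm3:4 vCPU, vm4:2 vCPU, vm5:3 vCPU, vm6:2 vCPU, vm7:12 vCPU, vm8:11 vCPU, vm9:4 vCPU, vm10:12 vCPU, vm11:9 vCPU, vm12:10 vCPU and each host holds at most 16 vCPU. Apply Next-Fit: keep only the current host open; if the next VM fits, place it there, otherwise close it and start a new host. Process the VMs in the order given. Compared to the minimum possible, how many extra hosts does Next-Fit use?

1

Next-Fit: [2,9,4] [2,3,2] [12] [11,4] [12] [9] [10] → 7 hosts.
6 VMs exceed 8 vCPU (half the capacity), and no two of those can share a host, so at least 6 hosts are needed.
An optimal packing achieves that bound: [12,4] [12,4] [11,3,2] [10,2,2] [9] [9] → 6 hosts.
Excess: 7 − 6 = 1.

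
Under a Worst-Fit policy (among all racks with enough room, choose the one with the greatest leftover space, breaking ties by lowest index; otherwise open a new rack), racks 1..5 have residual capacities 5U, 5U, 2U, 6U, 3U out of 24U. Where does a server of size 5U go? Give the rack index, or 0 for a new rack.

Racks with room: rack 1 (5U), rack 2 (5U), rack 4 (6U).
Most room is rack 4 with 6U free.

4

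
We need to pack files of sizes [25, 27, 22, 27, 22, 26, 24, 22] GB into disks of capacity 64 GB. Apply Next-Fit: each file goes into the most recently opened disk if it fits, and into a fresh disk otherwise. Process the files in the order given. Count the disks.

25 GB → disk 1 (remaining 39 GB)
27 GB → disk 1 (remaining 12 GB)
22 GB → disk 2 (remaining 42 GB)
27 GB → disk 2 (remaining 15 GB)
22 GB → disk 3 (remaining 42 GB)
26 GB → disk 3 (remaining 16 GB)
24 GB → disk 4 (remaining 40 GB)
22 GB → disk 4 (remaining 18 GB)

4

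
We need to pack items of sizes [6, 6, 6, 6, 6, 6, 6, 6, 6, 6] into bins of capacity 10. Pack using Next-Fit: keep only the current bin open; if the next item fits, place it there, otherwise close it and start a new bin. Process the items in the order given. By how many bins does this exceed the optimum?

0

Next-Fit: [6] [6] [6] [6] [6] [6] [6] [6] [6] [6] → 10 bins.
10 items exceed 5 (half the capacity), and no two of those can share a bin, so at least 10 bins are needed.
So 10 is already optimal.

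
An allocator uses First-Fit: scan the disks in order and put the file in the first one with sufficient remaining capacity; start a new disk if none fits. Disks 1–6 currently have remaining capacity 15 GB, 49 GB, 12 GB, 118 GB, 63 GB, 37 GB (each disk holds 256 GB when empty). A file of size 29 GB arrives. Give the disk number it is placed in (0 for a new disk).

2

Disks with room: disk 2 (49 GB), disk 4 (118 GB), disk 5 (63 GB), disk 6 (37 GB).
The first with room is disk 2.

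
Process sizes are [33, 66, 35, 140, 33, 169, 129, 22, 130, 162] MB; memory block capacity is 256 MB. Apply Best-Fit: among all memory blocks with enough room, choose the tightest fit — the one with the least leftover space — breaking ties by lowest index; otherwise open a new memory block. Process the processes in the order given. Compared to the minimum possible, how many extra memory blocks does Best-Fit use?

Best-Fit: [33,66,35] [140,33,22] [169] [129] [130] [162] → 6 memory blocks.
5 processes exceed 128 MB (half the capacity), and no two of those can share a memory block, so at least 5 memory blocks are needed.
An optimal packing achieves that bound: [169,66] [162,35,33,22] [140,33] [130] [129] → 5 memory blocks.
Excess: 6 − 5 = 1.

1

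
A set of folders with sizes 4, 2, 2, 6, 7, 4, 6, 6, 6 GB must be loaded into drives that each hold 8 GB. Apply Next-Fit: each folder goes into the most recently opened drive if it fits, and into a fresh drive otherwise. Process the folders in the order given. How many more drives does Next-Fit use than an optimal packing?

Next-Fit: [4,2,2] [6] [7] [4] [6] [6] [6] → 7 drives.
Total size 43 GB; any packing needs at least ⌈43/8⌉ = 6 drives.
An optimal packing achieves that bound: [7] [6,2] [6,2] [6] [6] [4,4] → 6 drives.
Excess: 7 − 6 = 1.

1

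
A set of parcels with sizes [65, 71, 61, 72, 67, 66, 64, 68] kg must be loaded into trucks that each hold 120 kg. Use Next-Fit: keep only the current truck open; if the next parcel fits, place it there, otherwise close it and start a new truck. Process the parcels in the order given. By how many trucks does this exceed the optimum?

Next-Fit: [65] [71] [61] [72] [67] [66] [64] [68] → 8 trucks.
8 parcels exceed 60 kg (half the capacity), and no two of those can share a truck, so at least 8 trucks are needed.
So 8 is already optimal.

0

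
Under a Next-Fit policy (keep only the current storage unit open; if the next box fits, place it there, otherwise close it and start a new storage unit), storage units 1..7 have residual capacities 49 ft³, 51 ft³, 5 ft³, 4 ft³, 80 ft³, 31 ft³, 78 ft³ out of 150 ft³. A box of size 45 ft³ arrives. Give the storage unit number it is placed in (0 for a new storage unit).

Next-Fit only looks at storage unit 7, which has 78 ft³ free.
45 ft³ fits there.

7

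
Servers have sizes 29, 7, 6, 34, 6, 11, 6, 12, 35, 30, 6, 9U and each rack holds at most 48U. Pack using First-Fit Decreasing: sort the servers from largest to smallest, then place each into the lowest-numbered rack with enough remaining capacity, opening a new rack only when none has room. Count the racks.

5

Sorted descending: 35, 34, 30, 29, 12, 11, 9, 7, 6, 6, 6, 6.
rack 1: place 35U, 13U left
rack 2: place 34U, 14U left
rack 3: place 30U, 18U left
rack 4: place 29U, 19U left
rack 1: place 12U, 1U left
rack 2: place 11U, 3U left
rack 3: place 9U, 9U left
rack 3: place 7U, 2U left
rack 4: place 6U, 13U left
rack 4: place 6U, 7U left
rack 4: place 6U, 1U left
rack 5: place 6U, 42U left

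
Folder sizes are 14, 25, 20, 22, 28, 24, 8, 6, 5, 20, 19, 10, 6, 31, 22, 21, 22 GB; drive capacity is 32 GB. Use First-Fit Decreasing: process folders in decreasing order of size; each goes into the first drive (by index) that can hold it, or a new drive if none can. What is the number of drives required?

Sorted descending: 31, 28, 25, 24, 22, 22, 22, 21, 20, 20, 19, 14, 10, 8, 6, 6, 5.
31 GB → drive 1 (remaining 1 GB)
28 GB → drive 2 (remaining 4 GB)
25 GB → drive 3 (remaining 7 GB)
24 GB → drive 4 (remaining 8 GB)
22 GB → drive 5 (remaining 10 GB)
22 GB → drive 6 (remaining 10 GB)
22 GB → drive 7 (remaining 10 GB)
21 GB → drive 8 (remaining 11 GB)
20 GB → drive 9 (remaining 12 GB)
20 GB → drive 10 (remaining 12 GB)
19 GB → drive 11 (remaining 13 GB)
14 GB → drive 12 (remaining 18 GB)
10 GB → drive 5 (remaining 0 GB)
8 GB → drive 4 (remaining 0 GB)
6 GB → drive 3 (remaining 1 GB)
6 GB → drive 6 (remaining 4 GB)
5 GB → drive 7 (remaining 5 GB)
Final drives: [31] [28] [25,6] [24,8] [22,10] [22,6] [22,5] [21] [20] [20] [19] [14].

12 drives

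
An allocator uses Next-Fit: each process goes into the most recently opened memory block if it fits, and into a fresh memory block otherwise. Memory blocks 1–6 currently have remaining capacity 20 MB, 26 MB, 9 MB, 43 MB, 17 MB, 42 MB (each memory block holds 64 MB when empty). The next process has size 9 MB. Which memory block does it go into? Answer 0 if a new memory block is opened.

6

Next-Fit only looks at memory block 6, which has 42 MB free.
9 MB fits there.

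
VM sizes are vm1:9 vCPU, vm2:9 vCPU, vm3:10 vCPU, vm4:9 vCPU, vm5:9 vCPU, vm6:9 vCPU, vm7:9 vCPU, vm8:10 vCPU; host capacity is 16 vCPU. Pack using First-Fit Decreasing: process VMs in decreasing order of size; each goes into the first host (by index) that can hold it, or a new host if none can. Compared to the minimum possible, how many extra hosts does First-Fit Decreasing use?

First-Fit Decreasing: [10] [10] [9] [9] [9] [9] [9] [9] → 8 hosts.
8 VMs exceed 8 vCPU (half the capacity), and no two of those can share a host, so at least 8 hosts are needed.
So 8 is already optimal.

0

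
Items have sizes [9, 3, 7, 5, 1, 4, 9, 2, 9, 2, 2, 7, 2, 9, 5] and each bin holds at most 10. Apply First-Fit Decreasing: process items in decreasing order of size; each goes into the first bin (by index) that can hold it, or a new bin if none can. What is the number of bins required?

Sorted descending: 9, 9, 9, 9, 7, 7, 5, 5, 4, 3, 2, 2, 2, 2, 1.
9 → bin 1 (remaining 1)
9 → bin 2 (remaining 1)
9 → bin 3 (remaining 1)
9 → bin 4 (remaining 1)
7 → bin 5 (remaining 3)
7 → bin 6 (remaining 3)
5 → bin 7 (remaining 5)
5 → bin 7 (remaining 0)
4 → bin 8 (remaining 6)
3 → bin 5 (remaining 0)
2 → bin 6 (remaining 1)
2 → bin 8 (remaining 4)
2 → bin 8 (remaining 2)
2 → bin 8 (remaining 0)
1 → bin 1 (remaining 0)

8 bins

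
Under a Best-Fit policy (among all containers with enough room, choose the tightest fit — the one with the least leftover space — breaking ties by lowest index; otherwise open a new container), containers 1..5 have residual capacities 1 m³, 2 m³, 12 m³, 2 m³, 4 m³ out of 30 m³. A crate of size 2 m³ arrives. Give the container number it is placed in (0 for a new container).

Containers with room: container 2 (2 m³), container 3 (12 m³), container 4 (2 m³), container 5 (4 m³).
Tightest fit is container 2 with 2 m³ free.

2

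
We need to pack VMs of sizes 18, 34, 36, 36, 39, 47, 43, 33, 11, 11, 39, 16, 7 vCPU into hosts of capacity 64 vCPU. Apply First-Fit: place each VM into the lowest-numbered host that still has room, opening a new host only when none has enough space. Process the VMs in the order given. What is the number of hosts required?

8

18 vCPU → host 1 (remaining 46 vCPU)
34 vCPU → host 1 (remaining 12 vCPU)
36 vCPU → host 2 (remaining 28 vCPU)
36 vCPU → host 3 (remaining 28 vCPU)
39 vCPU → host 4 (remaining 25 vCPU)
47 vCPU → host 5 (remaining 17 vCPU)
43 vCPU → host 6 (remaining 21 vCPU)
33 vCPU → host 7 (remaining 31 vCPU)
11 vCPU → host 1 (remaining 1 vCPU)
11 vCPU → host 2 (remaining 17 vCPU)
39 vCPU → host 8 (remaining 25 vCPU)
16 vCPU → host 2 (remaining 1 vCPU)
7 vCPU → host 3 (remaining 21 vCPU)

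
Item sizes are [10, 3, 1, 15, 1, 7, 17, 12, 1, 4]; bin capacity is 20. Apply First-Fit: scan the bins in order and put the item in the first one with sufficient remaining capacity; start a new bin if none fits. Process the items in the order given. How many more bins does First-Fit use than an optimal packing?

First-Fit: [10,3,1,1,1,4] [15] [7,12] [17] → 4 bins.
Total size 71; any packing needs at least ⌈71/20⌉ = 4 bins.
So 4 is already optimal.

0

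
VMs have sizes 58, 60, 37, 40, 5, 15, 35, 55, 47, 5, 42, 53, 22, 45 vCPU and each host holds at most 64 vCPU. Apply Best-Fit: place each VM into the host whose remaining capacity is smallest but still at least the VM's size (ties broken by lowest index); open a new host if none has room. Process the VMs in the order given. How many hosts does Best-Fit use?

10 hosts

Put 58 vCPU in host 1; 6 vCPU remain.
Put 60 vCPU in host 2; 4 vCPU remain.
Put 37 vCPU in host 3; 27 vCPU remain.
Put 40 vCPU in host 4; 24 vCPU remain.
Put 5 vCPU in host 1; 1 vCPU remain.
Put 15 vCPU in host 4; 9 vCPU remain.
Put 35 vCPU in host 5; 29 vCPU remain.
Put 55 vCPU in host 6; 9 vCPU remain.
Put 47 vCPU in host 7; 17 vCPU remain.
Put 5 vCPU in host 4; 4 vCPU remain.
Put 42 vCPU in host 8; 22 vCPU remain.
Put 53 vCPU in host 9; 11 vCPU remain.
Put 22 vCPU in host 8; 0 vCPU remain.
Put 45 vCPU in host 10; 19 vCPU remain.
Final hosts: [58,5] [60] [37] [40,15,5] [35] [55] [47] [42,22] [53] [45].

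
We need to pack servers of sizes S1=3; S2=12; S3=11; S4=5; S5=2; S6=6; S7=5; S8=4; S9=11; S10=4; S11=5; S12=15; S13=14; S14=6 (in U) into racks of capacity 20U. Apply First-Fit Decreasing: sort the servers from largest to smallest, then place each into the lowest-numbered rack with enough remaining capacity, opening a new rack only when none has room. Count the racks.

6

Sorted descending: 15, 14, 12, 11, 11, 6, 6, 5, 5, 5, 4, 4, 3, 2.
Put 15U in rack 1; 5U remain.
Put 14U in rack 2; 6U remain.
Put 12U in rack 3; 8U remain.
Put 11U in rack 4; 9U remain.
Put 11U in rack 5; 9U remain.
Put 6U in rack 2; 0U remain.
Put 6U in rack 3; 2U remain.
Put 5U in rack 1; 0U remain.
Put 5U in rack 4; 4U remain.
Put 5U in rack 5; 4U remain.
Put 4U in rack 4; 0U remain.
Put 4U in rack 5; 0U remain.
Put 3U in rack 6; 17U remain.
Put 2U in rack 3; 0U remain.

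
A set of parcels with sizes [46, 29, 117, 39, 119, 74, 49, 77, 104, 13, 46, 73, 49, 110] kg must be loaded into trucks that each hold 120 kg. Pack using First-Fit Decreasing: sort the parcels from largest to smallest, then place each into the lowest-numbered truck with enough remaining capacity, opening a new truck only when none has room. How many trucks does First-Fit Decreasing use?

Sorted descending: 119, 117, 110, 104, 77, 74, 73, 49, 49, 46, 46, 39, 29, 13.
Put 119 kg in truck 1; 1 kg remain.
Put 117 kg in truck 2; 3 kg remain.
Put 110 kg in truck 3; 10 kg remain.
Put 104 kg in truck 4; 16 kg remain.
Put 77 kg in truck 5; 43 kg remain.
Put 74 kg in truck 6; 46 kg remain.
Put 73 kg in truck 7; 47 kg remain.
Put 49 kg in truck 8; 71 kg remain.
Put 49 kg in truck 8; 22 kg remain.
Put 46 kg in truck 6; 0 kg remain.
Put 46 kg in truck 7; 1 kg remain.
Put 39 kg in truck 5; 4 kg remain.
Put 29 kg in truck 9; 91 kg remain.
Put 13 kg in truck 4; 3 kg remain.

9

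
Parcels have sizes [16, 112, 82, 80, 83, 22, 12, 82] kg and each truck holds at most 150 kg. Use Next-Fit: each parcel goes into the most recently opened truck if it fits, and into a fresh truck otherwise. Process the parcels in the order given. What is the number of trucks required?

Put 16 kg in truck 1; 134 kg remain.
Put 112 kg in truck 1; 22 kg remain.
Put 82 kg in truck 2; 68 kg remain.
Put 80 kg in truck 3; 70 kg remain.
Put 83 kg in truck 4; 67 kg remain.
Put 22 kg in truck 4; 45 kg remain.
Put 12 kg in truck 4; 33 kg remain.
Put 82 kg in truck 5; 68 kg remain.

5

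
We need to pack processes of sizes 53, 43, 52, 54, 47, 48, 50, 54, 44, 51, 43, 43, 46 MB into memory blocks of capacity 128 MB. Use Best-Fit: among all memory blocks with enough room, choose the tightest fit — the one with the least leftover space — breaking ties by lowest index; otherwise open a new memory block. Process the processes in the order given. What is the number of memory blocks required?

53 MB → memory block 1 (remaining 75 MB)
43 MB → memory block 1 (remaining 32 MB)
52 MB → memory block 2 (remaining 76 MB)
54 MB → memory block 2 (remaining 22 MB)
47 MB → memory block 3 (remaining 81 MB)
48 MB → memory block 3 (remaining 33 MB)
50 MB → memory block 4 (remaining 78 MB)
54 MB → memory block 4 (remaining 24 MB)
44 MB → memory block 5 (remaining 84 MB)
51 MB → memory block 5 (remaining 33 MB)
43 MB → memory block 6 (remaining 85 MB)
43 MB → memory block 6 (remaining 42 MB)
46 MB → memory block 7 (remaining 82 MB)

7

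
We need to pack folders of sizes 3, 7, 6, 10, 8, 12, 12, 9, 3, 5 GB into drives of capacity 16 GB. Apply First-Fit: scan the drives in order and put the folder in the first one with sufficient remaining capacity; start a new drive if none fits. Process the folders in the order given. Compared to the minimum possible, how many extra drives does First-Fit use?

1

First-Fit: [3,7,6] [10,3] [8,5] [12] [12] [9] → 6 drives.
Total size 75 GB; any packing needs at least ⌈75/16⌉ = 5 drives.
An optimal packing achieves that bound: [12,3] [12,3] [10,6] [9,7] [8,5] → 5 drives.
Excess: 6 − 5 = 1.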